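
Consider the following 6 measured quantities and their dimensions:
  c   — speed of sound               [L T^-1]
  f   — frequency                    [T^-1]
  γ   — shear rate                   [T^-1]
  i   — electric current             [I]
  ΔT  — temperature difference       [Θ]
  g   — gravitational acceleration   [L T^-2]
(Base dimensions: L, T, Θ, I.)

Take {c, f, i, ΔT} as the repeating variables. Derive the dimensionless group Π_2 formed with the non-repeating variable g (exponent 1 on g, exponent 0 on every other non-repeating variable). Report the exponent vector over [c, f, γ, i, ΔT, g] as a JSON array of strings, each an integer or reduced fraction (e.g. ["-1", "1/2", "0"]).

["-1", "-1", "0", "0", "0", "1"]

Exponent matrix [L,T,Θ,I] × [c,f,γ,i,ΔT,g]:
  L: [ 1  0  0  0  0  1]
  T: [-1 -1 -1  0  0 -2]
  Θ: [ 0  0  0  0  1  0]
  I: [ 0  0  0  1  0  0]
RREF → pivots at {c,f,i,ΔT} ⇒ r = 4
Pivot set = {c,f,i,ΔT}, free = {γ,g}
RREF:
  r0: [   1    0    0    0    0    1]
  r1: [   0    1    1    0    0    1]
  r2: [   0    0    0    1    0    0]
  r3: [   0    0    0    0    1    0]
Fix exponent of g at 1, γ at 0; solve each RREF row for its pivot's exponent:
  r0: exp(c) + (1)·1 = 0 ⇒ exp(c) = -1
  r1: exp(f) + (1)·1 = 0 ⇒ exp(f) = -1
  r2: exp(i) + (0)·1 = 0 ⇒ exp(i) = 0
  r3: exp(ΔT) + (0)·1 = 0 ⇒ exp(ΔT) = 0
Π_2 = c^-1 · f^-1 · g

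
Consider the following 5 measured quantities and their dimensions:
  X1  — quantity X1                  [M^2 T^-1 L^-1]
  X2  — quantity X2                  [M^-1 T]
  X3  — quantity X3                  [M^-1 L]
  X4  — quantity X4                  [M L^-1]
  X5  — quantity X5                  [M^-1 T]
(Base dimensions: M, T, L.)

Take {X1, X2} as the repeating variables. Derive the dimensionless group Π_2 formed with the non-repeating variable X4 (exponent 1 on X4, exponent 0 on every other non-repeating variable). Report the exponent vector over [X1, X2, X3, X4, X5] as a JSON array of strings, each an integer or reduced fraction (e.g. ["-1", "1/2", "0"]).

Dimensional matrix (M×T×L by X1×X2×X3×X4×X5):
  M: [ 2 -1 -1  1 -1]
  T: [-1  1  0  0  1]
  L: [-1  0  1 -1  0]
RREF → pivots at {X1,X2} ⇒ r = 2
Pivot set = {X1,X2}, free = {X3,X4,X5}
RREF:
  r0: [   1    0   -1    1    0]
  r1: [   0    1   -1    1    1]
  r2: [   0    0    0    0    0]
Fix exponent of X4 at 1, X3 at 0, X5 at 0; solve each RREF row for its pivot's exponent:
  r0: exp(X1) + (1)·1 = 0 ⇒ exp(X1) = -1
  r1: exp(X2) + (1)·1 = 0 ⇒ exp(X2) = -1
Π_2 = X1^-1 · X2^-1 · X4

["-1", "-1", "0", "1", "0"]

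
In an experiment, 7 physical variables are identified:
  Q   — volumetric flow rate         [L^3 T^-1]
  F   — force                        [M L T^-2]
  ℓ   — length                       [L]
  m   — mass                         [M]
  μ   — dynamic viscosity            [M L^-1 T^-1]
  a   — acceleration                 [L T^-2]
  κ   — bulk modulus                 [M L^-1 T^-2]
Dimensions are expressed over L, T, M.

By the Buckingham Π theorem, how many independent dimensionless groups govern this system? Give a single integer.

4

Exponent matrix [L,T,M] × [Q,F,ℓ,m,μ,a,κ]:
  L: [ 3  1  1  0 -1  1 -1]
  T: [-1 -2  0  0 -1 -2 -2]
  M: [ 0  1  0  1  1  0  1]
Row reduction gives pivot columns Q,F,ℓ; rank = 3
Π count = n − r = 7 − 3 = 4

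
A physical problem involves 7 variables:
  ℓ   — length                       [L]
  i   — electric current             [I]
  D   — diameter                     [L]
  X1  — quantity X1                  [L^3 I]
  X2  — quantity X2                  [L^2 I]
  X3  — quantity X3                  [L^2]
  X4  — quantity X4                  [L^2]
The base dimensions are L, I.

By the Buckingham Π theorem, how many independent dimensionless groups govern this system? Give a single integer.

Exponent matrix [L,I] × [ℓ,i,D,X1,X2,X3,X4]:
  L: [ 1  0  1  3  2  2  2]
  I: [ 0  1  0  1  1  0  0]
RREF → pivots at {ℓ,i} ⇒ r = 2
Π count = n − r = 7 − 2 = 5

5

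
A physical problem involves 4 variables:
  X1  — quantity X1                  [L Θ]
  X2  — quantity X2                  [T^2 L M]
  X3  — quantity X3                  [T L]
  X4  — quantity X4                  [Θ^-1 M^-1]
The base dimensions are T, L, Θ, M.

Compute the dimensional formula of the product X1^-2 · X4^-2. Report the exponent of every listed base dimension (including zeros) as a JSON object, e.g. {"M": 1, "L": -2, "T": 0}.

Exponent matrix [T,L,Θ,M] × [X1,X2,X3,X4]:
  T: [ 0  2  1  0]
  L: [ 1  1  1  0]
  Θ: [ 1  0  0 -1]
  M: [ 0  1  0 -1]
  [T]: (-2)·0+(-2)·0 = 0
  [L]: (-2)·1+(-2)·0 = -2
  [Θ]: (-2)·1+(-2)·-1 = 0
  [M]: (-2)·0+(-2)·-1 = 2
⇒ L^-2 M^2

{"T": 0, "L": -2, "Θ": 0, "M": 2}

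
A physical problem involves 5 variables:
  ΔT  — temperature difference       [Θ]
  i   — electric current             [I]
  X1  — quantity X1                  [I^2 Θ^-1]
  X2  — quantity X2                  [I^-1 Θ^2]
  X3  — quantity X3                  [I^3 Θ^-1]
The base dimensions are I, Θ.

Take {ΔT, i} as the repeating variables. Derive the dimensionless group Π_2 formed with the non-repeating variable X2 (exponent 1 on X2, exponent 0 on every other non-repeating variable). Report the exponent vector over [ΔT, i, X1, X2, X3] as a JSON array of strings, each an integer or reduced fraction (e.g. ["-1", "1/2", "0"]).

Write exponents as rows I,Θ / cols ΔT,i,X1,X2,X3:
  I: [ 0  1  2 -1  3]
  Θ: [ 1  0 -1  2 -1]
RREF → pivots at {ΔT,i} ⇒ r = 2
Repeat: ΔT,i; free: X1,X2,X3
RREF:
  r0: [   1    0   -1    2   -1]
  r1: [   0    1    2   -1    3]
Fix exponent of X2 at 1, X1 at 0, X3 at 0; solve each RREF row for its pivot's exponent:
  r0: exp(ΔT) + (2)·1 = 0 ⇒ exp(ΔT) = -2
  r1: exp(i) + (-1)·1 = 0 ⇒ exp(i) = 1
Π_2 = ΔT^-2 · i · X2

["-2", "1", "0", "1", "0"]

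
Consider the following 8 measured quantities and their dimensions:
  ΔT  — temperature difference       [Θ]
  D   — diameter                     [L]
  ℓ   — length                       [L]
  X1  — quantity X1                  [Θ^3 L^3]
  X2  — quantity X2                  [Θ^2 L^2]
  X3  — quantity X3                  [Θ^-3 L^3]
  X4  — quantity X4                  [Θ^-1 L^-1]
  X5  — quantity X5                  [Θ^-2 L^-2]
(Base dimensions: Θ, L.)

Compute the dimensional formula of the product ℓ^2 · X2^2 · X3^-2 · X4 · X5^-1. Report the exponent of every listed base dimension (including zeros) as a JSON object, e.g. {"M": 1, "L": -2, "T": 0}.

Dimensional matrix (Θ×L by ΔT×D×ℓ×X1×X2×X3×X4×X5):
  Θ: [ 1  0  0  3  2 -3 -1 -2]
  L: [ 0  1  1  3  2  3 -1 -2]
  [Θ]: (2)·0+(2)·2+(-2)·-3+(1)·-1+(-1)·-2 = 11
  [L]: (2)·1+(2)·2+(-2)·3+(1)·-1+(-1)·-2 = 1
⇒ Θ^11 L

{"Θ": 11, "L": 1}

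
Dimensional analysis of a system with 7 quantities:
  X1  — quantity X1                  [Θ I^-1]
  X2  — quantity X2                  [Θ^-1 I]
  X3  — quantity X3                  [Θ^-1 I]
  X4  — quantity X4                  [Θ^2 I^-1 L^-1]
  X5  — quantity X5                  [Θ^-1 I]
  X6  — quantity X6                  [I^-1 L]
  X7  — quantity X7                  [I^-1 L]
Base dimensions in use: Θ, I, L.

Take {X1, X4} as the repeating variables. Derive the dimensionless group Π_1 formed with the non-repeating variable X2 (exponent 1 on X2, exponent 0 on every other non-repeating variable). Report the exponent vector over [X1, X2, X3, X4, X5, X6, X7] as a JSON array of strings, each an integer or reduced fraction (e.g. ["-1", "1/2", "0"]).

["1", "1", "0", "0", "0", "0", "0"]

Write exponents as rows Θ,I,L / cols X1,X2,X3,X4,X5,X6,X7:
  Θ: [ 1 -1 -1  2 -1  0  0]
  I: [-1  1  1 -1  1 -1 -1]
  L: [ 0  0  0 -1  0  1  1]
RREF → pivots at {X1,X4} ⇒ r = 2
Repeat: X1,X4; free: X2,X3,X5,X6,X7
RREF:
  r0: [   1   -1   -1    0   -1    2    2]
  r1: [   0    0    0    1    0   -1   -1]
  r2: [   0    0    0    0    0    0    0]
Fix exponent of X2 at 1, X3 at 0, X5 at 0, X6 at 0, X7 at 0; solve each RREF row for its pivot's exponent:
  r0: exp(X1) + (-1)·1 = 0 ⇒ exp(X1) = 1
  r1: exp(X4) + (0)·1 = 0 ⇒ exp(X4) = 0
Π_1 = X1 · X2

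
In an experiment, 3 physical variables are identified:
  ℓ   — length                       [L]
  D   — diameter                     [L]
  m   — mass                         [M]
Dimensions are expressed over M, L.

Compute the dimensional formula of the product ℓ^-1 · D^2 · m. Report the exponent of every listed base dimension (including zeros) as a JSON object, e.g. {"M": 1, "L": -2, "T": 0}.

Write exponents as rows M,L / cols ℓ,D,m:
  M: [ 0  0  1]
  L: [ 1  1  0]
  [M]: (-1)·0+(2)·0+(1)·1 = 1
  [L]: (-1)·1+(2)·1+(1)·0 = 1
⇒ M L

{"M": 1, "L": 1}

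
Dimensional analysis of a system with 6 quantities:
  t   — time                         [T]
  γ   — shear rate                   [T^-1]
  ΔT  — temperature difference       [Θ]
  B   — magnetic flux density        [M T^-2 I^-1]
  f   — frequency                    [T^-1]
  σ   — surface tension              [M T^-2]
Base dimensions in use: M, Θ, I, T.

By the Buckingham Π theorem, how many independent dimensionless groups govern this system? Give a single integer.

Exponent matrix [M,Θ,I,T] × [t,γ,ΔT,B,f,σ]:
  M: [ 0  0  0  1  0  1]
  Θ: [ 0  0  1  0  0  0]
  I: [ 0  0  0 -1  0  0]
  T: [ 1 -1  0 -2 -1 -2]
RREF → pivots at {t,ΔT,B,σ} ⇒ r = 4
Π count = n − r = 6 − 4 = 2

2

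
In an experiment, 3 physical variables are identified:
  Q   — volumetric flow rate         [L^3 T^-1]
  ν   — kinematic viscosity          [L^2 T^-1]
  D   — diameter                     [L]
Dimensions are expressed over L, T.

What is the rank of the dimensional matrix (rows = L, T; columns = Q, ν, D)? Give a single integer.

2

Exponent matrix [L,T] × [Q,ν,D]:
  L: [ 3  2  1]
  T: [-1 -1  0]
Row reduction gives pivot columns Q,ν; rank = 2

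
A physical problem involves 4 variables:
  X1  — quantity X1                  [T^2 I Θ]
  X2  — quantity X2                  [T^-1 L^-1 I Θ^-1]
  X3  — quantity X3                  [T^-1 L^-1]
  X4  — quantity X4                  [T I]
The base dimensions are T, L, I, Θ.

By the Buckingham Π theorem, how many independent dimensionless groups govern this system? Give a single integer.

1

Exponent matrix [T,L,I,Θ] × [X1,X2,X3,X4]:
  T: [ 2 -1 -1  1]
  L: [ 0 -1 -1  0]
  I: [ 1  1  0  1]
  Θ: [ 1 -1  0  0]
Row reduction gives pivot columns X1,X2,X3; rank = 3
n=4, r=3 ⇒ 1 dimensionless group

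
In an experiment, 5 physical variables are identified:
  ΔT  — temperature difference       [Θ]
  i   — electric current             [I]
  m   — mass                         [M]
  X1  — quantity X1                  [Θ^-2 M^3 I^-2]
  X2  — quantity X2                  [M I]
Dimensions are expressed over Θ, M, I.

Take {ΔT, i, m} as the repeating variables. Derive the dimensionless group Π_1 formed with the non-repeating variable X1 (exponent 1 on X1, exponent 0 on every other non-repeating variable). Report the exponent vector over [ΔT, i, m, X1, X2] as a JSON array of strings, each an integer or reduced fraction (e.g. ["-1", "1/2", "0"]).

["2", "2", "-3", "1", "0"]

Dimensional matrix (Θ×M×I by ΔT×i×m×X1×X2):
  Θ: [ 1  0  0 -2  0]
  M: [ 0  0  1  3  1]
  I: [ 0  1  0 -2  1]
RREF → pivots at {ΔT,i,m} ⇒ r = 3
Repeat: ΔT,i,m; free: X1,X2
RREF:
  r0: [   1    0    0   -2    0]
  r1: [   0    1    0   -2    1]
  r2: [   0    0    1    3    1]
Fix exponent of X1 at 1, X2 at 0; solve each RREF row for its pivot's exponent:
  r0: exp(ΔT) + (-2)·1 = 0 ⇒ exp(ΔT) = 2
  r1: exp(i) + (-2)·1 = 0 ⇒ exp(i) = 2
  r2: exp(m) + (3)·1 = 0 ⇒ exp(m) = -3
Π_1 = ΔT^2 · i^2 · m^-3 · X1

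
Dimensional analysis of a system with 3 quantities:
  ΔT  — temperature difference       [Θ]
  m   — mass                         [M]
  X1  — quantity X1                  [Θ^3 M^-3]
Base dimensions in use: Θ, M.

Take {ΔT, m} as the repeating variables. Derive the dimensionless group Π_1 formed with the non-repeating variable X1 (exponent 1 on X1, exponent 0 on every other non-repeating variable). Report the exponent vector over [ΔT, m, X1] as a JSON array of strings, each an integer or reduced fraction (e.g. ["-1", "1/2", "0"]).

Write exponents as rows Θ,M / cols ΔT,m,X1:
  Θ: [ 1  0  3]
  M: [ 0  1 -3]
Echelon form has 2 nonzero rows (pivots: ΔT,m)
Pivot set = {ΔT,m}, free = {X1}
RREF:
  r0: [   1    0    3]
  r1: [   0    1   -3]
Fix exponent of X1 at 1; solve each RREF row for its pivot's exponent:
  r0: exp(ΔT) + (3)·1 = 0 ⇒ exp(ΔT) = -3
  r1: exp(m) + (-3)·1 = 0 ⇒ exp(m) = 3
Π_1 = ΔT^-3 · m^3 · X1

["-3", "3", "1"]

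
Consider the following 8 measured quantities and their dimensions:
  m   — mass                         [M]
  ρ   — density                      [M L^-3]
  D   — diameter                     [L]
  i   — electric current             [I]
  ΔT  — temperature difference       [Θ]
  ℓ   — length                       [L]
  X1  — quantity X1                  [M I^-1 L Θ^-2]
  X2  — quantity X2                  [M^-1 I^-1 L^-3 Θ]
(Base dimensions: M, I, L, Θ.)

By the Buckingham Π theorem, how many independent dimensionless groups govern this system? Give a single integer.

Exponent matrix [M,I,L,Θ] × [m,ρ,D,i,ΔT,ℓ,X1,X2]:
  M: [ 1  1  0  0  0  0  1 -1]
  I: [ 0  0  0  1  0  0 -1 -1]
  L: [ 0 -3  1  0  0  1  1 -3]
  Θ: [ 0  0  0  0  1  0 -2  1]
Echelon form has 4 nonzero rows (pivots: m,ρ,i,ΔT)
8 vars − rank 4 = 4 Π groups

4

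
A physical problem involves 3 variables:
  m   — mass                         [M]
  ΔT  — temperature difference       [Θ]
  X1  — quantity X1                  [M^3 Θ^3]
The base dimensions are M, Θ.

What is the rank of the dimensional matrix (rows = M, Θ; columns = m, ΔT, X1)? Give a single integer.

Dimensional matrix (M×Θ by m×ΔT×X1):
  M: [ 1  0  3]
  Θ: [ 0  1  3]
Echelon form has 2 nonzero rows (pivots: m,ΔT)

2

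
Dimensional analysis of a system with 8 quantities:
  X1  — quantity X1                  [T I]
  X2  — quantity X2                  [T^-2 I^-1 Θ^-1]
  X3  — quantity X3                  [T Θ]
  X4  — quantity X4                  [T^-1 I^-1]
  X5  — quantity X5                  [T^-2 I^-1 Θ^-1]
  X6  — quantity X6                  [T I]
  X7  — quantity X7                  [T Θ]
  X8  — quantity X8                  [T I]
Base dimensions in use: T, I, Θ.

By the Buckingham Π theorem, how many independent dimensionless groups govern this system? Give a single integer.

6

Write exponents as rows T,I,Θ / cols X1,X2,X3,X4,X5,X6,X7,X8:
  T: [ 1 -2  1 -1 -2  1  1  1]
  I: [ 1 -1  0 -1 -1  1  0  1]
  Θ: [ 0 -1  1  0 -1  0  1  0]
Echelon form has 2 nonzero rows (pivots: X1,X2)
8 vars − rank 2 = 6 Π groups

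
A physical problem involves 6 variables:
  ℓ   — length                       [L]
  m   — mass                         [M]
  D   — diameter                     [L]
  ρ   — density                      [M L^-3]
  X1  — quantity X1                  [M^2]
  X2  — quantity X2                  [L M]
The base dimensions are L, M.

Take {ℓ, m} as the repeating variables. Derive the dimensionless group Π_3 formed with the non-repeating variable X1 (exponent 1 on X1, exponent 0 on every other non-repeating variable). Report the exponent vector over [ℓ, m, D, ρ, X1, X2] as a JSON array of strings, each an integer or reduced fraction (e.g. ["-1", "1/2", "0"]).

Dimensional matrix (L×M by ℓ×m×D×ρ×X1×X2):
  L: [ 1  0  1 -3  0  1]
  M: [ 0  1  0  1  2  1]
RREF → pivots at {ℓ,m} ⇒ r = 2
Pivot set = {ℓ,m}, free = {D,ρ,X1,X2}
RREF:
  r0: [   1    0    1   -3    0    1]
  r1: [   0    1    0    1    2    1]
Fix exponent of X1 at 1, D at 0, ρ at 0, X2 at 0; solve each RREF row for its pivot's exponent:
  r0: exp(ℓ) + (0)·1 = 0 ⇒ exp(ℓ) = 0
  r1: exp(m) + (2)·1 = 0 ⇒ exp(m) = -2
Π_3 = m^-2 · X1

["0", "-2", "0", "0", "1", "0"]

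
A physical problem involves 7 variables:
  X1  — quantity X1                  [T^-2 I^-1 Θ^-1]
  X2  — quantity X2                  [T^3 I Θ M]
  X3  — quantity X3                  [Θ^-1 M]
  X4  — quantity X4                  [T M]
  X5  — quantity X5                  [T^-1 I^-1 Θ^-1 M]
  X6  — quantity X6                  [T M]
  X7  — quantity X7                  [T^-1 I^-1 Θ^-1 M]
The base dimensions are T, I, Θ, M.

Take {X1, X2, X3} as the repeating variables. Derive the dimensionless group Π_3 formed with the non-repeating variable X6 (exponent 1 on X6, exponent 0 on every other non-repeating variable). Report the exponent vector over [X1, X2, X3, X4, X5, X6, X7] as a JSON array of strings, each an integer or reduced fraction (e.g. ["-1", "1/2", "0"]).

["-1", "-1", "0", "0", "0", "1", "0"]

Exponent matrix [T,I,Θ,M] × [X1,X2,X3,X4,X5,X6,X7]:
  T: [-2  3  0  1 -1  1 -1]
  I: [-1  1  0  0 -1  0 -1]
  Θ: [-1  1 -1  0 -1  0 -1]
  M: [ 0  1  1  1  1  1  1]
Row reduction gives pivot columns X1,X2,X3; rank = 3
Pivot set = {X1,X2,X3}, free = {X4,X5,X6,X7}
RREF:
  r0: [   1    0    0    1    2    1    2]
  r1: [   0    1    0    1    1    1    1]
  r2: [   0    0    1    0    0    0    0]
  r3: [   0    0    0    0    0    0    0]
Fix exponent of X6 at 1, X4 at 0, X5 at 0, X7 at 0; solve each RREF row for its pivot's exponent:
  r0: exp(X1) + (1)·1 = 0 ⇒ exp(X1) = -1
  r1: exp(X2) + (1)·1 = 0 ⇒ exp(X2) = -1
  r2: exp(X3) + (0)·1 = 0 ⇒ exp(X3) = 0
Π_3 = X1^-1 · X2^-1 · X6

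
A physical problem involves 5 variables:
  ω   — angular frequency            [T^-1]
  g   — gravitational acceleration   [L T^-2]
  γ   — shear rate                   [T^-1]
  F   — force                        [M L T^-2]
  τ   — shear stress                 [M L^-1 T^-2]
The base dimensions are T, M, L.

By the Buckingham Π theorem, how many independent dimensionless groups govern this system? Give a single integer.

Exponent matrix [T,M,L] × [ω,g,γ,F,τ]:
  T: [-1 -2 -1 -2 -2]
  M: [ 0  0  0  1  1]
  L: [ 0  1  0  1 -1]
RREF → pivots at {ω,g,F} ⇒ r = 3
Π count = n − r = 5 − 3 = 2

2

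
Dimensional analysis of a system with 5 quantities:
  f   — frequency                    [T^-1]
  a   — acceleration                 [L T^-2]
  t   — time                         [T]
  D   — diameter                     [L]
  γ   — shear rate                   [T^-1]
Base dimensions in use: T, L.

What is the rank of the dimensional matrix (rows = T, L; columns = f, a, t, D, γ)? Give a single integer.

Exponent matrix [T,L] × [f,a,t,D,γ]:
  T: [-1 -2  1  0 -1]
  L: [ 0  1  0  1  0]
Echelon form has 2 nonzero rows (pivots: f,a)

2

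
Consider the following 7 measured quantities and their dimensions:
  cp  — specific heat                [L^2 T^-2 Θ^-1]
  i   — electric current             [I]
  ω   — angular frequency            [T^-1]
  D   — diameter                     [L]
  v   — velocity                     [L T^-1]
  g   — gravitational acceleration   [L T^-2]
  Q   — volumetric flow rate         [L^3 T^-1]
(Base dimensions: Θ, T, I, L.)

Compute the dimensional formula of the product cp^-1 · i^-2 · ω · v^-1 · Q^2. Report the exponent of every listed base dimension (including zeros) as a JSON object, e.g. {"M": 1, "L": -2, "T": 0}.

{"Θ": 1, "T": 0, "I": -2, "L": 3}

Exponent matrix [Θ,T,I,L] × [cp,i,ω,D,v,g,Q]:
  Θ: [-1  0  0  0  0  0  0]
  T: [-2  0 -1  0 -1 -2 -1]
  I: [ 0  1  0  0  0  0  0]
  L: [ 2  0  0  1  1  1  3]
  [Θ]: (-1)·-1+(-2)·0+(1)·0+(-1)·0+(2)·0 = 1
  [T]: (-1)·-2+(-2)·0+(1)·-1+(-1)·-1+(2)·-1 = 0
  [I]: (-1)·0+(-2)·1+(1)·0+(-1)·0+(2)·0 = -2
  [L]: (-1)·2+(-2)·0+(1)·0+(-1)·1+(2)·3 = 3
⇒ Θ I^-2 L^3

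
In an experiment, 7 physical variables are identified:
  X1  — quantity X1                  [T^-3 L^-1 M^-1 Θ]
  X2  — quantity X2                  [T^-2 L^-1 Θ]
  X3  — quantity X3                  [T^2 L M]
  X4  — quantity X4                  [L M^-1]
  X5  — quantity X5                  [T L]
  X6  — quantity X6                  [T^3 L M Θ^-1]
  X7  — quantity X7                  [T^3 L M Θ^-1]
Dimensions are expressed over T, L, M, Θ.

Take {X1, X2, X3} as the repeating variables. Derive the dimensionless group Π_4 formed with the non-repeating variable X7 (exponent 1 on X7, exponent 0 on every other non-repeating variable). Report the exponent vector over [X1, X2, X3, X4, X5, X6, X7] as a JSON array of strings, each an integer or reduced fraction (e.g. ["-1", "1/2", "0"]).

Exponent matrix [T,L,M,Θ] × [X1,X2,X3,X4,X5,X6,X7]:
  T: [-3 -2  2  0  1  3  3]
  L: [-1 -1  1  1  1  1  1]
  M: [-1  0  1 -1  0  1  1]
  Θ: [ 1  1  0  0  0 -1 -1]
Row reduction gives pivot columns X1,X2,X3; rank = 3
Pivot set = {X1,X2,X3}, free = {X4,X5,X6,X7}
RREF:
  r0: [   1    0    0    2    1   -1   -1]
  r1: [   0    1    0   -2   -1    0    0]
  r2: [   0    0    1    1    1    0    0]
  r3: [   0    0    0    0    0    0    0]
Fix exponent of X7 at 1, X4 at 0, X5 at 0, X6 at 0; solve each RREF row for its pivot's exponent:
  r0: exp(X1) + (-1)·1 = 0 ⇒ exp(X1) = 1
  r1: exp(X2) + (0)·1 = 0 ⇒ exp(X2) = 0
  r2: exp(X3) + (0)·1 = 0 ⇒ exp(X3) = 0
Π_4 = X1 · X7

["1", "0", "0", "0", "0", "0", "1"]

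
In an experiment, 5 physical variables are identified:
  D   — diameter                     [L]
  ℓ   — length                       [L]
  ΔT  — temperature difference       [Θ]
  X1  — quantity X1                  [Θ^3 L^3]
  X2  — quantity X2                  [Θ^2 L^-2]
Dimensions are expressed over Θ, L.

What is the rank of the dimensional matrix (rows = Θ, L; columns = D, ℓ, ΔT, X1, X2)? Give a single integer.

2

Write exponents as rows Θ,L / cols D,ℓ,ΔT,X1,X2:
  Θ: [ 0  0  1  3  2]
  L: [ 1  1  0  3 -2]
RREF → pivots at {D,ΔT} ⇒ r = 2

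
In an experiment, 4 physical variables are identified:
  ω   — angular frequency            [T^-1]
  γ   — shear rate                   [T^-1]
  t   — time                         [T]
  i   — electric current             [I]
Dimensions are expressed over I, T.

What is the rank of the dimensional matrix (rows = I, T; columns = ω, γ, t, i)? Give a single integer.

2

Exponent matrix [I,T] × [ω,γ,t,i]:
  I: [ 0  0  0  1]
  T: [-1 -1  1  0]
Echelon form has 2 nonzero rows (pivots: ω,i)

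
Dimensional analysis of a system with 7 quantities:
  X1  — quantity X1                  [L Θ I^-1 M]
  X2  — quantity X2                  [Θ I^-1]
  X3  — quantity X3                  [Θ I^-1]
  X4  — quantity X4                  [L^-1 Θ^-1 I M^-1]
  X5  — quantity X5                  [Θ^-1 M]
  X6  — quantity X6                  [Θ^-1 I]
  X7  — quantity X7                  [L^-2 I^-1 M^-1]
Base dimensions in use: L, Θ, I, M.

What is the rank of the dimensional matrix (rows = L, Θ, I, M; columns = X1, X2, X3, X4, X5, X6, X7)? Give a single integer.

3

Exponent matrix [L,Θ,I,M] × [X1,X2,X3,X4,X5,X6,X7]:
  L: [ 1  0  0 -1  0  0 -2]
  Θ: [ 1  1  1 -1 -1 -1  0]
  I: [-1 -1 -1  1  0  1 -1]
  M: [ 1  0  0 -1  1  0 -1]
Row reduction gives pivot columns X1,X2,X5; rank = 3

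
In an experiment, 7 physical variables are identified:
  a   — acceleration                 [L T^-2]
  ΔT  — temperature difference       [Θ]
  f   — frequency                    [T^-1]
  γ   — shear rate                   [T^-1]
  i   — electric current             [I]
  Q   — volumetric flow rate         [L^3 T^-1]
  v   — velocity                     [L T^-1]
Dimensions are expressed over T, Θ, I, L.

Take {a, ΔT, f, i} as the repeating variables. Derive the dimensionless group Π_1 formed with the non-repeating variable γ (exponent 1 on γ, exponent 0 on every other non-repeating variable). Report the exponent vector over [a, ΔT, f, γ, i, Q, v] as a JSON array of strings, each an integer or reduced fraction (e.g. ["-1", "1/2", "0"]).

Write exponents as rows T,Θ,I,L / cols a,ΔT,f,γ,i,Q,v:
  T: [-2  0 -1 -1  0 -1 -1]
  Θ: [ 0  1  0  0  0  0  0]
  I: [ 0  0  0  0  1  0  0]
  L: [ 1  0  0  0  0  3  1]
Row reduction gives pivot columns a,ΔT,f,i; rank = 4
Pivot set = {a,ΔT,f,i}, free = {γ,Q,v}
RREF:
  r0: [   1    0    0    0    0    3    1]
  r1: [   0    1    0    0    0    0    0]
  r2: [   0    0    1    1    0   -5   -1]
  r3: [   0    0    0    0    1    0    0]
Fix exponent of γ at 1, Q at 0, v at 0; solve each RREF row for its pivot's exponent:
  r0: exp(a) + (0)·1 = 0 ⇒ exp(a) = 0
  r1: exp(ΔT) + (0)·1 = 0 ⇒ exp(ΔT) = 0
  r2: exp(f) + (1)·1 = 0 ⇒ exp(f) = -1
  r3: exp(i) + (0)·1 = 0 ⇒ exp(i) = 0
Π_1 = f^-1 · γ

["0", "0", "-1", "1", "0", "0", "0"]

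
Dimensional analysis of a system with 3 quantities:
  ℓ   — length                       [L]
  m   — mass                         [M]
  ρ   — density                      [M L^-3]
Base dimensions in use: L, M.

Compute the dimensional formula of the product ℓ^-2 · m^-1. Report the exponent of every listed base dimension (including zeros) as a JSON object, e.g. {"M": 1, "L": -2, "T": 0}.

{"L": -2, "M": -1}

Write exponents as rows L,M / cols ℓ,m,ρ:
  L: [ 1  0 -3]
  M: [ 0  1  1]
  [L]: (-2)·1+(-1)·0 = -2
  [M]: (-2)·0+(-1)·1 = -1
⇒ L^-2 M^-1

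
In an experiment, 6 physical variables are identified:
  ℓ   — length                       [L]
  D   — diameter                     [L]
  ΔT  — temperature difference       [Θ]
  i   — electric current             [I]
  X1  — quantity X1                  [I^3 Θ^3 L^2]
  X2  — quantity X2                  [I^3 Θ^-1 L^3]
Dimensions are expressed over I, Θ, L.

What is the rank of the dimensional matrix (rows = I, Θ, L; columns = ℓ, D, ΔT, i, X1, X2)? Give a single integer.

3

Dimensional matrix (I×Θ×L by ℓ×D×ΔT×i×X1×X2):
  I: [ 0  0  0  1  3  3]
  Θ: [ 0  0  1  0  3 -1]
  L: [ 1  1  0  0  2  3]
Echelon form has 3 nonzero rows (pivots: ℓ,ΔT,i)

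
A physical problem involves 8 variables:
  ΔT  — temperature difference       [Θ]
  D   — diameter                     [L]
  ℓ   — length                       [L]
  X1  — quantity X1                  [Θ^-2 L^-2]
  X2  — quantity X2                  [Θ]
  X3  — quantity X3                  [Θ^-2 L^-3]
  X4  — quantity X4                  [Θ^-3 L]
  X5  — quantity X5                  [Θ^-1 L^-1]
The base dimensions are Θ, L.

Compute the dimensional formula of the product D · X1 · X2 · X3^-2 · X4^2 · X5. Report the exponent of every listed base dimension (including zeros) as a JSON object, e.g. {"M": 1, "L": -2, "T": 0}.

{"Θ": -4, "L": 6}

Write exponents as rows Θ,L / cols ΔT,D,ℓ,X1,X2,X3,X4,X5:
  Θ: [ 1  0  0 -2  1 -2 -3 -1]
  L: [ 0  1  1 -2  0 -3  1 -1]
  [Θ]: (1)·0+(1)·-2+(1)·1+(-2)·-2+(2)·-3+(1)·-1 = -4
  [L]: (1)·1+(1)·-2+(1)·0+(-2)·-3+(2)·1+(1)·-1 = 6
⇒ Θ^-4 L^6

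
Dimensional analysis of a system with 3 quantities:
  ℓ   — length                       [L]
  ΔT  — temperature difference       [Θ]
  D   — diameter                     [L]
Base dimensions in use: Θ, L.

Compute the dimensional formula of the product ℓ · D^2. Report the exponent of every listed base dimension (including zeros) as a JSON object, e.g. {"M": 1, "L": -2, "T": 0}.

Exponent matrix [Θ,L] × [ℓ,ΔT,D]:
  Θ: [ 0  1  0]
  L: [ 1  0  1]
  [Θ]: (1)·0+(2)·0 = 0
  [L]: (1)·1+(2)·1 = 3
⇒ L^3

{"Θ": 0, "L": 3}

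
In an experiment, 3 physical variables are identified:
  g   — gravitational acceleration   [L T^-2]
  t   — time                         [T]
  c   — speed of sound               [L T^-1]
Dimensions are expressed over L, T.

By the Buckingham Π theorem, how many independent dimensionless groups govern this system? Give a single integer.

1

Write exponents as rows L,T / cols g,t,c:
  L: [ 1  0  1]
  T: [-2  1 -1]
Echelon form has 2 nonzero rows (pivots: g,t)
n=3, r=2 ⇒ 1 dimensionless group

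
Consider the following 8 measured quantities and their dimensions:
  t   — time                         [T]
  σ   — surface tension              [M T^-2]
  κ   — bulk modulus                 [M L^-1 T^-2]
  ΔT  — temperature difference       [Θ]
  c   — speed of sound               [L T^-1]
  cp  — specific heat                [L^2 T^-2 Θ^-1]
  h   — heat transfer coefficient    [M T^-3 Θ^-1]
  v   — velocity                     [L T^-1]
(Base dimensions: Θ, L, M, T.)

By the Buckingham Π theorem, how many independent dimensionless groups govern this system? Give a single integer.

4

Dimensional matrix (Θ×L×M×T by t×σ×κ×ΔT×c×cp×h×v):
  Θ: [ 0  0  0  1  0 -1 -1  0]
  L: [ 0  0 -1  0  1  2  0  1]
  M: [ 0  1  1  0  0  0  1  0]
  T: [ 1 -2 -2  0 -1 -2 -3 -1]
Echelon form has 4 nonzero rows (pivots: t,σ,κ,ΔT)
n=8, r=4 ⇒ 4 dimensionless groups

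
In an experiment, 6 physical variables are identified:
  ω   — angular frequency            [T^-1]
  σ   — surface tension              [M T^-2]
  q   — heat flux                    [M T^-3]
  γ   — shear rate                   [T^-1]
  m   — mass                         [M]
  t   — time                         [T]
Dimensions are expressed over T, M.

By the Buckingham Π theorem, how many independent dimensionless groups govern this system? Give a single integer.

4

Exponent matrix [T,M] × [ω,σ,q,γ,m,t]:
  T: [-1 -2 -3 -1  0  1]
  M: [ 0  1  1  0  1  0]
Row reduction gives pivot columns ω,σ; rank = 2
6 vars − rank 2 = 4 Π groups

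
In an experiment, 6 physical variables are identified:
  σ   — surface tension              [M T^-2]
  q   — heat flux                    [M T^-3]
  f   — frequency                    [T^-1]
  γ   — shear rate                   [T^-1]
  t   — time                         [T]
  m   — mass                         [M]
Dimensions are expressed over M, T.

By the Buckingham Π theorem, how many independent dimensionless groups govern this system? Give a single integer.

Exponent matrix [M,T] × [σ,q,f,γ,t,m]:
  M: [ 1  1  0  0  0  1]
  T: [-2 -3 -1 -1  1  0]
Row reduction gives pivot columns σ,q; rank = 2
6 vars − rank 2 = 4 Π groups

4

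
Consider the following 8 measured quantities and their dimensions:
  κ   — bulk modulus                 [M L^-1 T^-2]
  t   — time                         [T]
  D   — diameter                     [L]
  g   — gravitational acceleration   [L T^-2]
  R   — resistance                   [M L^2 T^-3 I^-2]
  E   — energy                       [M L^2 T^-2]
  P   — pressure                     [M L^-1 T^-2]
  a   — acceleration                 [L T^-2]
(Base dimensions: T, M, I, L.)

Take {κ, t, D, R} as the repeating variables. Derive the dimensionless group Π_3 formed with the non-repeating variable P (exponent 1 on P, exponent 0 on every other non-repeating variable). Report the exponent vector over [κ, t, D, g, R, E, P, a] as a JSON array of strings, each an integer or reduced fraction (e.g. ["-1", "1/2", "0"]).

["-1", "0", "0", "0", "0", "0", "1", "0"]

Dimensional matrix (T×M×I×L by κ×t×D×g×R×E×P×a):
  T: [-2  1  0 -2 -3 -2 -2 -2]
  M: [ 1  0  0  0  1  1  1  0]
  I: [ 0  0  0  0 -2  0  0  0]
  L: [-1  0  1  1  2  2 -1  1]
RREF → pivots at {κ,t,D,R} ⇒ r = 4
Pivot set = {κ,t,D,R}, free = {g,E,P,a}
RREF:
  r0: [   1    0    0    0    0    1    1    0]
  r1: [   0    1    0   -2    0    0    0   -2]
  r2: [   0    0    1    1    0    3    0    1]
  r3: [   0    0    0    0    1    0    0    0]
Fix exponent of P at 1, g at 0, E at 0, a at 0; solve each RREF row for its pivot's exponent:
  r0: exp(κ) + (1)·1 = 0 ⇒ exp(κ) = -1
  r1: exp(t) + (0)·1 = 0 ⇒ exp(t) = 0
  r2: exp(D) + (0)·1 = 0 ⇒ exp(D) = 0
  r3: exp(R) + (0)·1 = 0 ⇒ exp(R) = 0
Π_3 = κ^-1 · P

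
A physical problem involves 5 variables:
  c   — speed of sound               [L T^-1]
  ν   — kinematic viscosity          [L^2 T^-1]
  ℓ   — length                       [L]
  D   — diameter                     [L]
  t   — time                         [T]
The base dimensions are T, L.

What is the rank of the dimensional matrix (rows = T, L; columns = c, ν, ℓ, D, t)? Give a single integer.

Write exponents as rows T,L / cols c,ν,ℓ,D,t:
  T: [-1 -1  0  0  1]
  L: [ 1  2  1  1  0]
Echelon form has 2 nonzero rows (pivots: c,ν)

2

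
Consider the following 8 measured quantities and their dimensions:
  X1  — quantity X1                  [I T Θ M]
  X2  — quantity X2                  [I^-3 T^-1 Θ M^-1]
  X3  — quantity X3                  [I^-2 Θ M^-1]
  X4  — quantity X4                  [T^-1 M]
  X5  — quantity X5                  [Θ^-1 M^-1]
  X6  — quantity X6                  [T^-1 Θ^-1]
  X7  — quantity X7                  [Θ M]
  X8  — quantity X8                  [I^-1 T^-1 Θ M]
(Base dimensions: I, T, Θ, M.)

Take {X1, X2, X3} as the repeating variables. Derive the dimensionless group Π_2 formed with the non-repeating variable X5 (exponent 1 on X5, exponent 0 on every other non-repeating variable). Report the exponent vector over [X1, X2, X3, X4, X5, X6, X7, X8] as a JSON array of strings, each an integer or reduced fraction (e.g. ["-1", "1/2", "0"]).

Dimensional matrix (I×T×Θ×M by X1×X2×X3×X4×X5×X6×X7×X8):
  I: [ 1 -3 -2  0  0  0  0 -1]
  T: [ 1 -1  0 -1  0 -1  0 -1]
  Θ: [ 1  1  1  0 -1 -1  1  1]
  M: [ 1 -1 -1  1 -1  0  1  1]
RREF → pivots at {X1,X2,X3} ⇒ r = 3
Pivot set = {X1,X2,X3}, free = {X4,X5,X6,X7,X8}
RREF:
  r0: [   1    0    0  1/2   -1 -1/2    1    1]
  r1: [   0    1    0  3/2   -1  1/2    1    2]
  r2: [   0    0    1   -2    1   -1   -1   -2]
  r3: [   0    0    0    0    0    0    0    0]
Fix exponent of X5 at 1, X4 at 0, X6 at 0, X7 at 0, X8 at 0; solve each RREF row for its pivot's exponent:
  r0: exp(X1) + (-1)·1 = 0 ⇒ exp(X1) = 1
  r1: exp(X2) + (-1)·1 = 0 ⇒ exp(X2) = 1
  r2: exp(X3) + (1)·1 = 0 ⇒ exp(X3) = -1
Π_2 = X1 · X2 · X3^-1 · X5

["1", "1", "-1", "0", "1", "0", "0", "0"]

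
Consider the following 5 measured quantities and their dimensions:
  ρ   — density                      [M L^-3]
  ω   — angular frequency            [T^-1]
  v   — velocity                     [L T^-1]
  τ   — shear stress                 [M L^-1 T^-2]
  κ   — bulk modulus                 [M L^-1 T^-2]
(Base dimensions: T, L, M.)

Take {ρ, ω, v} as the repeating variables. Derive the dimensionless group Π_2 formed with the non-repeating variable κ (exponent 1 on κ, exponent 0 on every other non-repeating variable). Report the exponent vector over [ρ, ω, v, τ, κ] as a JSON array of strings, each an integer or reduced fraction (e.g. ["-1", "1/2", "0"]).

Exponent matrix [T,L,M] × [ρ,ω,v,τ,κ]:
  T: [ 0 -1 -1 -2 -2]
  L: [-3  0  1 -1 -1]
  M: [ 1  0  0  1  1]
RREF → pivots at {ρ,ω,v} ⇒ r = 3
Repeat: ρ,ω,v; free: τ,κ
RREF:
  r0: [   1    0    0    1    1]
  r1: [   0    1    0    0    0]
  r2: [   0    0    1    2    2]
Fix exponent of κ at 1, τ at 0; solve each RREF row for its pivot's exponent:
  r0: exp(ρ) + (1)·1 = 0 ⇒ exp(ρ) = -1
  r1: exp(ω) + (0)·1 = 0 ⇒ exp(ω) = 0
  r2: exp(v) + (2)·1 = 0 ⇒ exp(v) = -2
Π_2 = ρ^-1 · v^-2 · κ

["-1", "0", "-2", "0", "1"]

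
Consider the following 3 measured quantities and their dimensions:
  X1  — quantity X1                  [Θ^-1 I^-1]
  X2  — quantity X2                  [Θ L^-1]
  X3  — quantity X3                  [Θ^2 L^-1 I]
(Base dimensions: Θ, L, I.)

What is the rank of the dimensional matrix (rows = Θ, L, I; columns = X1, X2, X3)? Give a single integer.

Write exponents as rows Θ,L,I / cols X1,X2,X3:
  Θ: [-1  1  2]
  L: [ 0 -1 -1]
  I: [-1  0  1]
RREF → pivots at {X1,X2} ⇒ r = 2

2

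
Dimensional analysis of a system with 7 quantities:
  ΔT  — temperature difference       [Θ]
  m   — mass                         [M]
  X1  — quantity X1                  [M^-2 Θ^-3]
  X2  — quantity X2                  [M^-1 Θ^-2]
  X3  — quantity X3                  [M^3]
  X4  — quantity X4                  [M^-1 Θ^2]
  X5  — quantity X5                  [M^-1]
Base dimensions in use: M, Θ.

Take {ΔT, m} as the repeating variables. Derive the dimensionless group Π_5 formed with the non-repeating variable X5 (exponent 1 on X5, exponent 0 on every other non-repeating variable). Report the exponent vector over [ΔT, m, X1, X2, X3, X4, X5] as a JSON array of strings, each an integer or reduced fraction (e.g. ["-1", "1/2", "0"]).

Write exponents as rows M,Θ / cols ΔT,m,X1,X2,X3,X4,X5:
  M: [ 0  1 -2 -1  3 -1 -1]
  Θ: [ 1  0 -3 -2  0  2  0]
Echelon form has 2 nonzero rows (pivots: ΔT,m)
Repeat: ΔT,m; free: X1,X2,X3,X4,X5
RREF:
  r0: [   1    0   -3   -2    0    2    0]
  r1: [   0    1   -2   -1    3   -1   -1]
Fix exponent of X5 at 1, X1 at 0, X2 at 0, X3 at 0, X4 at 0; solve each RREF row for its pivot's exponent:
  r0: exp(ΔT) + (0)·1 = 0 ⇒ exp(ΔT) = 0
  r1: exp(m) + (-1)·1 = 0 ⇒ exp(m) = 1
Π_5 = m · X5

["0", "1", "0", "0", "0", "0", "1"]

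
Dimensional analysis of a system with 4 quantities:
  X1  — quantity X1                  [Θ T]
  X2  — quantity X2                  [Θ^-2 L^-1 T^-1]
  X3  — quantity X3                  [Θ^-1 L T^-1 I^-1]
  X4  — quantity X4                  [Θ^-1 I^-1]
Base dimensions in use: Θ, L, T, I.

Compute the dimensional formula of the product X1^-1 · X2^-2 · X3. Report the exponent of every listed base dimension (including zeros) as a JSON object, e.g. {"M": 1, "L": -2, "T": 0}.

Exponent matrix [Θ,L,T,I] × [X1,X2,X3,X4]:
  Θ: [ 1 -2 -1 -1]
  L: [ 0 -1  1  0]
  T: [ 1 -1 -1  0]
  I: [ 0  0 -1 -1]
  [Θ]: (-1)·1+(-2)·-2+(1)·-1 = 2
  [L]: (-1)·0+(-2)·-1+(1)·1 = 3
  [T]: (-1)·1+(-2)·-1+(1)·-1 = 0
  [I]: (-1)·0+(-2)·0+(1)·-1 = -1
⇒ Θ^2 L^3 I^-1

{"Θ": 2, "L": 3, "T": 0, "I": -1}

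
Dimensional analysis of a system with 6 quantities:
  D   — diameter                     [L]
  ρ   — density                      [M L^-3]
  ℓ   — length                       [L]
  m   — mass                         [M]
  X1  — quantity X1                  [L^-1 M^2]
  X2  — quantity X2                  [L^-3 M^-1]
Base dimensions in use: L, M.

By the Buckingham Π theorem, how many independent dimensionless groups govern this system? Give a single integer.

Exponent matrix [L,M] × [D,ρ,ℓ,m,X1,X2]:
  L: [ 1 -3  1  0 -1 -3]
  M: [ 0  1  0  1  2 -1]
Echelon form has 2 nonzero rows (pivots: D,ρ)
6 vars − rank 2 = 4 Π groups

4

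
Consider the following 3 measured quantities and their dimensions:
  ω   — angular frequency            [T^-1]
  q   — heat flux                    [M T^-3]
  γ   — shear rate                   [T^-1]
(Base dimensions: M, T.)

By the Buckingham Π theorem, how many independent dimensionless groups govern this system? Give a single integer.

Dimensional matrix (M×T by ω×q×γ):
  M: [ 0  1  0]
  T: [-1 -3 -1]
Row reduction gives pivot columns ω,q; rank = 2
Π count = n − r = 3 − 2 = 1

1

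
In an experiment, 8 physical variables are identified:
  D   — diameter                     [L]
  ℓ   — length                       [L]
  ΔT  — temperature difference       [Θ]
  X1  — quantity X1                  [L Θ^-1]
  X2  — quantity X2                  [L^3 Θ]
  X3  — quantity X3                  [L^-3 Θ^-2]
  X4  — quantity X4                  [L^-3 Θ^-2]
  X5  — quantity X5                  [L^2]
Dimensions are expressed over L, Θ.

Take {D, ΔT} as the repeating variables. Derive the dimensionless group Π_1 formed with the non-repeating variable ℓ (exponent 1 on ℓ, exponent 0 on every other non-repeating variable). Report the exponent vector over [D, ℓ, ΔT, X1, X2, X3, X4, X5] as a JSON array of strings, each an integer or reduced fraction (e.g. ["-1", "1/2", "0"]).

Dimensional matrix (L×Θ by D×ℓ×ΔT×X1×X2×X3×X4×X5):
  L: [ 1  1  0  1  3 -3 -3  2]
  Θ: [ 0  0  1 -1  1 -2 -2  0]
RREF → pivots at {D,ΔT} ⇒ r = 2
Repeat: D,ΔT; free: ℓ,X1,X2,X3,X4,X5
RREF:
  r0: [   1    1    0    1    3   -3   -3    2]
  r1: [   0    0    1   -1    1   -2   -2    0]
Fix exponent of ℓ at 1, X1 at 0, X2 at 0, X3 at 0, X4 at 0, X5 at 0; solve each RREF row for its pivot's exponent:
  r0: exp(D) + (1)·1 = 0 ⇒ exp(D) = -1
  r1: exp(ΔT) + (0)·1 = 0 ⇒ exp(ΔT) = 0
Π_1 = D^-1 · ℓ

["-1", "1", "0", "0", "0", "0", "0", "0"]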